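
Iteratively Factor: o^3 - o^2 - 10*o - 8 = (o + 2)*(o^2 - 3*o - 4) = (o - 4)*(o + 2)*(o + 1)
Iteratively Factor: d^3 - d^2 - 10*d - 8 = (d - 4)*(d^2 + 3*d + 2) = (d - 4)*(d + 2)*(d + 1)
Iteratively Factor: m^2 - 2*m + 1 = (m - 1)*(m - 1)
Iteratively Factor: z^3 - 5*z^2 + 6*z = (z - 3)*(z^2 - 2*z) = z*(z - 3)*(z - 2)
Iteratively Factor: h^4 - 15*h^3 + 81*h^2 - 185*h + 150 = (h - 5)*(h^3 - 10*h^2 + 31*h - 30) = (h - 5)^2*(h^2 - 5*h + 6) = (h - 5)^2*(h - 2)*(h - 3)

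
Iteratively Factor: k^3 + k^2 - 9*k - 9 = (k + 3)*(k^2 - 2*k - 3) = (k - 3)*(k + 3)*(k + 1)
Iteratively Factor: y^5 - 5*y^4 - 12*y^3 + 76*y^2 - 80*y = (y - 2)*(y^4 - 3*y^3 - 18*y^2 + 40*y) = (y - 5)*(y - 2)*(y^3 + 2*y^2 - 8*y) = (y - 5)*(y - 2)*(y + 4)*(y^2 - 2*y) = (y - 5)*(y - 2)^2*(y + 4)*(y)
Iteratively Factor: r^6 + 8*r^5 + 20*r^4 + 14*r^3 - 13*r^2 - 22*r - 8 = (r + 1)*(r^5 + 7*r^4 + 13*r^3 + r^2 - 14*r - 8) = (r + 1)^2*(r^4 + 6*r^3 + 7*r^2 - 6*r - 8) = (r + 1)^2*(r + 2)*(r^3 + 4*r^2 - r - 4) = (r + 1)^3*(r + 2)*(r^2 + 3*r - 4) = (r - 1)*(r + 1)^3*(r + 2)*(r + 4)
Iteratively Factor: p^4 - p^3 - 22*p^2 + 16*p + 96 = (p - 4)*(p^3 + 3*p^2 - 10*p - 24) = (p - 4)*(p - 3)*(p^2 + 6*p + 8) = (p - 4)*(p - 3)*(p + 2)*(p + 4)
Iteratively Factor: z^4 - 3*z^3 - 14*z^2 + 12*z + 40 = (z + 2)*(z^3 - 5*z^2 - 4*z + 20) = (z + 2)^2*(z^2 - 7*z + 10) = (z - 2)*(z + 2)^2*(z - 5)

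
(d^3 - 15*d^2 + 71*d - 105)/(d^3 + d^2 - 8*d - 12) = (d^2 - 12*d + 35)/(d^2 + 4*d + 4)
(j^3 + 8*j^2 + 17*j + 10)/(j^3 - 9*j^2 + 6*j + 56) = (j^2 + 6*j + 5)/(j^2 - 11*j + 28)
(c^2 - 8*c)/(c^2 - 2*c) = (c - 8)/(c - 2)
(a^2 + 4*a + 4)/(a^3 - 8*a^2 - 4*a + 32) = (a + 2)/(a^2 - 10*a + 16)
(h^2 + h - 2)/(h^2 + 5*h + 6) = (h - 1)/(h + 3)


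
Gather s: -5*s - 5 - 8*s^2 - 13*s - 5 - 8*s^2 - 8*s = -16*s^2 - 26*s - 10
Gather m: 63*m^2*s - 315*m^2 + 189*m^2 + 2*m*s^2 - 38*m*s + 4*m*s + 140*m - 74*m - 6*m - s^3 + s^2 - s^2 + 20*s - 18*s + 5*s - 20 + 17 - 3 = m^2*(63*s - 126) + m*(2*s^2 - 34*s + 60) - s^3 + 7*s - 6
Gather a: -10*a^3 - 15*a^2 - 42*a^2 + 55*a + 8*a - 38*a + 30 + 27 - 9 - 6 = -10*a^3 - 57*a^2 + 25*a + 42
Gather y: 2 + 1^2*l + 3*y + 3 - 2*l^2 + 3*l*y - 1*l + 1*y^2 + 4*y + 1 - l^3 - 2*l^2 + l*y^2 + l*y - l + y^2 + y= -l^3 - 4*l^2 - l + y^2*(l + 2) + y*(4*l + 8) + 6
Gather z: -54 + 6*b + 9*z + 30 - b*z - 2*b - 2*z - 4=4*b + z*(7 - b) - 28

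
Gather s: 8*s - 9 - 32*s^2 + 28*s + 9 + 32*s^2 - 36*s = 0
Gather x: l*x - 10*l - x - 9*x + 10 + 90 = -10*l + x*(l - 10) + 100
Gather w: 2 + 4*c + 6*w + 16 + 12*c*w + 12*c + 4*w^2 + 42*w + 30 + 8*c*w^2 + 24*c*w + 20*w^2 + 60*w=16*c + w^2*(8*c + 24) + w*(36*c + 108) + 48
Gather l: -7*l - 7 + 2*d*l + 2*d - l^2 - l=2*d - l^2 + l*(2*d - 8) - 7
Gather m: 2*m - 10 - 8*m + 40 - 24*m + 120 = 150 - 30*m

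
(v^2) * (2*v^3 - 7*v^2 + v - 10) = 2*v^5 - 7*v^4 + v^3 - 10*v^2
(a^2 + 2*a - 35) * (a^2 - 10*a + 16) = a^4 - 8*a^3 - 39*a^2 + 382*a - 560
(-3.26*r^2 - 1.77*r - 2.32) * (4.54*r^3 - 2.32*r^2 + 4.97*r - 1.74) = -14.8004*r^5 - 0.472600000000001*r^4 - 22.6286*r^3 + 2.2579*r^2 - 8.4506*r + 4.0368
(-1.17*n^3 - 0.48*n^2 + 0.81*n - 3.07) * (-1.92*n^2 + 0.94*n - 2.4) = 2.2464*n^5 - 0.1782*n^4 + 0.8016*n^3 + 7.8078*n^2 - 4.8298*n + 7.368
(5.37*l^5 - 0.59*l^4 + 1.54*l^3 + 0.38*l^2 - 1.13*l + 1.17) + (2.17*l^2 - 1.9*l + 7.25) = 5.37*l^5 - 0.59*l^4 + 1.54*l^3 + 2.55*l^2 - 3.03*l + 8.42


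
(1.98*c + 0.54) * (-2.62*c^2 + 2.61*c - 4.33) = -5.1876*c^3 + 3.753*c^2 - 7.164*c - 2.3382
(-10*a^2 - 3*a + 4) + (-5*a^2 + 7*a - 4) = -15*a^2 + 4*a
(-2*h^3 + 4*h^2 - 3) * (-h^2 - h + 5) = 2*h^5 - 2*h^4 - 14*h^3 + 23*h^2 + 3*h - 15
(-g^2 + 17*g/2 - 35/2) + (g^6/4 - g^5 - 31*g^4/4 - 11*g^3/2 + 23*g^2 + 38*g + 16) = g^6/4 - g^5 - 31*g^4/4 - 11*g^3/2 + 22*g^2 + 93*g/2 - 3/2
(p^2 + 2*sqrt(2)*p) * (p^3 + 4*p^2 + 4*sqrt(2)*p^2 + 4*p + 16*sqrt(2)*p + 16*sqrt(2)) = p^5 + 4*p^4 + 6*sqrt(2)*p^4 + 20*p^3 + 24*sqrt(2)*p^3 + 24*sqrt(2)*p^2 + 64*p^2 + 64*p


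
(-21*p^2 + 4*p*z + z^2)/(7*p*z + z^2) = (-3*p + z)/z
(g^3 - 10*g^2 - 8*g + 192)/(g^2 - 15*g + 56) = (g^2 - 2*g - 24)/(g - 7)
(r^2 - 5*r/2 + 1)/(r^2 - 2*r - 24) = (-r^2 + 5*r/2 - 1)/(-r^2 + 2*r + 24)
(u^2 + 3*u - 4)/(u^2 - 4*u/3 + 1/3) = 3*(u + 4)/(3*u - 1)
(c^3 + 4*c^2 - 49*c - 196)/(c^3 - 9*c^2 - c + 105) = (c^2 + 11*c + 28)/(c^2 - 2*c - 15)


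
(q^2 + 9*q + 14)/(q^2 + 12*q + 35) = (q + 2)/(q + 5)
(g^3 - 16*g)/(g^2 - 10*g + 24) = g*(g + 4)/(g - 6)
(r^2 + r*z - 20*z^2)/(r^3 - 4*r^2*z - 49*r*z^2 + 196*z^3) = (-r - 5*z)/(-r^2 + 49*z^2)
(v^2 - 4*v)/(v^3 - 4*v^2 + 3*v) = (v - 4)/(v^2 - 4*v + 3)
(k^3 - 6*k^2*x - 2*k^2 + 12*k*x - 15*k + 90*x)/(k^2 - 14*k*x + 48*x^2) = (-k^2 + 2*k + 15)/(-k + 8*x)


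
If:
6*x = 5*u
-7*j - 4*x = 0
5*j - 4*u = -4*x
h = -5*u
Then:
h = 0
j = 0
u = 0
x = 0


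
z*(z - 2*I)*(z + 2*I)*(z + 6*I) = z^4 + 6*I*z^3 + 4*z^2 + 24*I*z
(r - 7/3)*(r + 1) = r^2 - 4*r/3 - 7/3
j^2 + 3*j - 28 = (j - 4)*(j + 7)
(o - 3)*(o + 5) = o^2 + 2*o - 15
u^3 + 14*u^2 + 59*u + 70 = (u + 2)*(u + 5)*(u + 7)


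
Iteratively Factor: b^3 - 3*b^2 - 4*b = (b)*(b^2 - 3*b - 4) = b*(b + 1)*(b - 4)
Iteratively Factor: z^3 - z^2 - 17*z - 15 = (z + 3)*(z^2 - 4*z - 5) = (z - 5)*(z + 3)*(z + 1)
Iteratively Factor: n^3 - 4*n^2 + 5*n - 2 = (n - 1)*(n^2 - 3*n + 2) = (n - 1)^2*(n - 2)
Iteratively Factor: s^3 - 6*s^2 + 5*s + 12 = (s + 1)*(s^2 - 7*s + 12) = (s - 4)*(s + 1)*(s - 3)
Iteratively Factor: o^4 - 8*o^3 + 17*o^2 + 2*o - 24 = (o - 4)*(o^3 - 4*o^2 + o + 6) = (o - 4)*(o - 3)*(o^2 - o - 2) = (o - 4)*(o - 3)*(o + 1)*(o - 2)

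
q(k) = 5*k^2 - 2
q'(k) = 10*k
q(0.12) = -1.93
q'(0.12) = 1.20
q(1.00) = 3.00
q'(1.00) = 10.00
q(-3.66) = 64.98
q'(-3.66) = -36.60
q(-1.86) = 15.30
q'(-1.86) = -18.60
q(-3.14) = 47.30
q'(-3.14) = -31.40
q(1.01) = 3.10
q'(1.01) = 10.10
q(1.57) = 10.32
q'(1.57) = 15.70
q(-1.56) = 10.17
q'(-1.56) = -15.60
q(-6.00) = 178.00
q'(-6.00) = -60.00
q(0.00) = -2.00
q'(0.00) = 0.00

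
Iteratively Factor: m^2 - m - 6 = (m - 3)*(m + 2)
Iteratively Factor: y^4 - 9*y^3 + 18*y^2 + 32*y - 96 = (y - 3)*(y^3 - 6*y^2 + 32) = (y - 4)*(y - 3)*(y^2 - 2*y - 8) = (y - 4)^2*(y - 3)*(y + 2)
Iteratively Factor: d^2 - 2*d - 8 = (d + 2)*(d - 4)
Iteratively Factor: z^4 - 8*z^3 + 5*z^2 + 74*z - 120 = (z - 2)*(z^3 - 6*z^2 - 7*z + 60) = (z - 4)*(z - 2)*(z^2 - 2*z - 15) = (z - 4)*(z - 2)*(z + 3)*(z - 5)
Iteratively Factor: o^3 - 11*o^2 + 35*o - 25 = (o - 5)*(o^2 - 6*o + 5) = (o - 5)^2*(o - 1)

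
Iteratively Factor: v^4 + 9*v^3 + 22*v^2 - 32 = (v + 2)*(v^3 + 7*v^2 + 8*v - 16) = (v + 2)*(v + 4)*(v^2 + 3*v - 4) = (v - 1)*(v + 2)*(v + 4)*(v + 4)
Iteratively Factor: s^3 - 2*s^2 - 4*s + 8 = (s - 2)*(s^2 - 4) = (s - 2)^2*(s + 2)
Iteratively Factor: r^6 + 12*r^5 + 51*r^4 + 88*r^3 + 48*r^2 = (r)*(r^5 + 12*r^4 + 51*r^3 + 88*r^2 + 48*r) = r^2*(r^4 + 12*r^3 + 51*r^2 + 88*r + 48) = r^2*(r + 4)*(r^3 + 8*r^2 + 19*r + 12) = r^2*(r + 4)^2*(r^2 + 4*r + 3) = r^2*(r + 3)*(r + 4)^2*(r + 1)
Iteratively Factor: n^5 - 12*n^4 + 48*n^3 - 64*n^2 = (n - 4)*(n^4 - 8*n^3 + 16*n^2) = n*(n - 4)*(n^3 - 8*n^2 + 16*n) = n^2*(n - 4)*(n^2 - 8*n + 16) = n^2*(n - 4)^2*(n - 4)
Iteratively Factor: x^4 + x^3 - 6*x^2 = (x - 2)*(x^3 + 3*x^2) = x*(x - 2)*(x^2 + 3*x) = x^2*(x - 2)*(x + 3)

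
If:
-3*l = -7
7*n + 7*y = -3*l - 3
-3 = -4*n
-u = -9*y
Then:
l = 7/3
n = 3/4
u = -549/28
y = -61/28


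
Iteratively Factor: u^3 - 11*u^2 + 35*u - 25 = (u - 5)*(u^2 - 6*u + 5) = (u - 5)*(u - 1)*(u - 5)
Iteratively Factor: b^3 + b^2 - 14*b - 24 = (b - 4)*(b^2 + 5*b + 6) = (b - 4)*(b + 3)*(b + 2)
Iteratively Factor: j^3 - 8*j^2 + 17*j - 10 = (j - 5)*(j^2 - 3*j + 2) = (j - 5)*(j - 2)*(j - 1)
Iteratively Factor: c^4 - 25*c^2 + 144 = (c - 4)*(c^3 + 4*c^2 - 9*c - 36) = (c - 4)*(c - 3)*(c^2 + 7*c + 12) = (c - 4)*(c - 3)*(c + 4)*(c + 3)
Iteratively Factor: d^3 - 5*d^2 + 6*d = (d - 2)*(d^2 - 3*d) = (d - 3)*(d - 2)*(d)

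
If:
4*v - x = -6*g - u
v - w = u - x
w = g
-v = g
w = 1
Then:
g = 1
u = x - 2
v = -1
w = 1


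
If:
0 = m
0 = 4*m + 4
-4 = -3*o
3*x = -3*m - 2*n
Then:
No Solution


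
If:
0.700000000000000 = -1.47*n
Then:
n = -0.48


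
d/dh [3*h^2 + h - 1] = 6*h + 1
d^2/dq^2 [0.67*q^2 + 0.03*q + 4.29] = 1.34000000000000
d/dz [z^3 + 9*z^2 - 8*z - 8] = 3*z^2 + 18*z - 8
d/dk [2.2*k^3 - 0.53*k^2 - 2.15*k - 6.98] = 6.6*k^2 - 1.06*k - 2.15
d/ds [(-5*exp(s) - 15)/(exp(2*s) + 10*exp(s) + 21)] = 5*exp(s)/(exp(2*s) + 14*exp(s) + 49)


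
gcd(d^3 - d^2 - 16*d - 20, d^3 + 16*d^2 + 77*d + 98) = d + 2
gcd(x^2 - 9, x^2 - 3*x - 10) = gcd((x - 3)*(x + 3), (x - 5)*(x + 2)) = 1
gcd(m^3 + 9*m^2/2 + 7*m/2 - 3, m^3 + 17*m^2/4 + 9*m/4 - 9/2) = m^2 + 5*m + 6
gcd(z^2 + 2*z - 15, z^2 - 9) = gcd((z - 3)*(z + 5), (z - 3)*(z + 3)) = z - 3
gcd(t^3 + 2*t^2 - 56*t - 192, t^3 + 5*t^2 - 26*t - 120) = t^2 + 10*t + 24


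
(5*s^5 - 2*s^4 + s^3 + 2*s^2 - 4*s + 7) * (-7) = -35*s^5 + 14*s^4 - 7*s^3 - 14*s^2 + 28*s - 49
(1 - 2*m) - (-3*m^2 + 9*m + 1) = 3*m^2 - 11*m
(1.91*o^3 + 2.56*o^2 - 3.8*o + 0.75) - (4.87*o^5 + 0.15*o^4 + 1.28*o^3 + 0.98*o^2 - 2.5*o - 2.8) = -4.87*o^5 - 0.15*o^4 + 0.63*o^3 + 1.58*o^2 - 1.3*o + 3.55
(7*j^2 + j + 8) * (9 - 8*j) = -56*j^3 + 55*j^2 - 55*j + 72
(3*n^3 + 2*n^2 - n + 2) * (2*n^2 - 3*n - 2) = 6*n^5 - 5*n^4 - 14*n^3 + 3*n^2 - 4*n - 4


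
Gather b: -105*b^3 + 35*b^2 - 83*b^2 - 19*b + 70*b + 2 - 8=-105*b^3 - 48*b^2 + 51*b - 6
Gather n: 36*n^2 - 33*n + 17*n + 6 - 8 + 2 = 36*n^2 - 16*n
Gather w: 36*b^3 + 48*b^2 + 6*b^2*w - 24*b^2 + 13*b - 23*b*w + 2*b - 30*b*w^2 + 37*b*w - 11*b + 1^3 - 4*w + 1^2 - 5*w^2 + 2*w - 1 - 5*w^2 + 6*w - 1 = 36*b^3 + 24*b^2 + 4*b + w^2*(-30*b - 10) + w*(6*b^2 + 14*b + 4)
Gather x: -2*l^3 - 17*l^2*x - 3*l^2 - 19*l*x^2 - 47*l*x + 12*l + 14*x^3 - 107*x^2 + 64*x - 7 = -2*l^3 - 3*l^2 + 12*l + 14*x^3 + x^2*(-19*l - 107) + x*(-17*l^2 - 47*l + 64) - 7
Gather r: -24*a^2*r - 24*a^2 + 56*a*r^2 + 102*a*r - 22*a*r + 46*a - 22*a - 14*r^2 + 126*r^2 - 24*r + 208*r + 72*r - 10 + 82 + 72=-24*a^2 + 24*a + r^2*(56*a + 112) + r*(-24*a^2 + 80*a + 256) + 144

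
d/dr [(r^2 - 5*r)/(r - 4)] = (r^2 - 8*r + 20)/(r^2 - 8*r + 16)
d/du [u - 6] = 1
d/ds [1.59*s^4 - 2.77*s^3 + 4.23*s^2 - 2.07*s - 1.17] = 6.36*s^3 - 8.31*s^2 + 8.46*s - 2.07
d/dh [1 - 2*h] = -2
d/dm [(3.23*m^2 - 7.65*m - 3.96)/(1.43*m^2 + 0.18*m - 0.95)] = (11.5209*m^2 + 5.1886*m + 7.9803)/(2.0449*m^4 + 0.5148*m^3 - 2.6846*m^2 - 0.342*m + 0.9025)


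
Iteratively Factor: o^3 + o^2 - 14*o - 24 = (o + 2)*(o^2 - o - 12) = (o + 2)*(o + 3)*(o - 4)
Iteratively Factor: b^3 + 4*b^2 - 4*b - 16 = (b + 4)*(b^2 - 4) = (b - 2)*(b + 4)*(b + 2)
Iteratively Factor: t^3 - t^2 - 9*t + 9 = (t - 3)*(t^2 + 2*t - 3) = (t - 3)*(t - 1)*(t + 3)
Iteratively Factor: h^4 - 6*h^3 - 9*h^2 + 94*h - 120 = (h - 3)*(h^3 - 3*h^2 - 18*h + 40) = (h - 5)*(h - 3)*(h^2 + 2*h - 8) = (h - 5)*(h - 3)*(h - 2)*(h + 4)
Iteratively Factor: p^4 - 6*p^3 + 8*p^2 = (p - 4)*(p^3 - 2*p^2) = (p - 4)*(p - 2)*(p^2) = p*(p - 4)*(p - 2)*(p)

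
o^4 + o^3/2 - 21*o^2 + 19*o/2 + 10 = (o - 4)*(o - 1)*(o + 1/2)*(o + 5)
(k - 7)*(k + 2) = k^2 - 5*k - 14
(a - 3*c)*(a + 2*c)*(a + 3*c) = a^3 + 2*a^2*c - 9*a*c^2 - 18*c^3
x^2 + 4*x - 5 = (x - 1)*(x + 5)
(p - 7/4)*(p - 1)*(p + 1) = p^3 - 7*p^2/4 - p + 7/4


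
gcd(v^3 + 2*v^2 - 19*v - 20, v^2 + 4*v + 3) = v + 1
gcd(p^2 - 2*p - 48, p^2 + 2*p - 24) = p + 6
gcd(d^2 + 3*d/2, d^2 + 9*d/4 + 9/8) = d + 3/2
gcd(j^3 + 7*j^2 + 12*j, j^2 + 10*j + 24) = j + 4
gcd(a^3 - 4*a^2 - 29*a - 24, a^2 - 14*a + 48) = a - 8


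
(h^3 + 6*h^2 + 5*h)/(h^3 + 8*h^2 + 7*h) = (h + 5)/(h + 7)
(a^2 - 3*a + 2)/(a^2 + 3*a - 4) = (a - 2)/(a + 4)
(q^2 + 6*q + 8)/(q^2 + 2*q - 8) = (q + 2)/(q - 2)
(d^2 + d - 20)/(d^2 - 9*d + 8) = (d^2 + d - 20)/(d^2 - 9*d + 8)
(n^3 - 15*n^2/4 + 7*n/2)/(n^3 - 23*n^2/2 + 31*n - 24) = n*(4*n - 7)/(2*(2*n^2 - 19*n + 24))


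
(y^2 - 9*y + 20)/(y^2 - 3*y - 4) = (y - 5)/(y + 1)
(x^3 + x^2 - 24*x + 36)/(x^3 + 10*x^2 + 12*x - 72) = (x - 3)/(x + 6)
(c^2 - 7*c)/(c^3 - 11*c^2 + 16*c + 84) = c/(c^2 - 4*c - 12)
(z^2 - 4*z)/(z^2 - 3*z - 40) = z*(4 - z)/(-z^2 + 3*z + 40)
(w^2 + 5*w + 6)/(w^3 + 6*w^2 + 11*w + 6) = 1/(w + 1)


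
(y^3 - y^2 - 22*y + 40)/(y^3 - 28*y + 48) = (y + 5)/(y + 6)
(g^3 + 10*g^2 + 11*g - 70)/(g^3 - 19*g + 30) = (g + 7)/(g - 3)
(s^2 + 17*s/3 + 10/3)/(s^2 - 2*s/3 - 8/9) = 3*(s + 5)/(3*s - 4)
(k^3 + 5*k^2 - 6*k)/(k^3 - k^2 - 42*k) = (k - 1)/(k - 7)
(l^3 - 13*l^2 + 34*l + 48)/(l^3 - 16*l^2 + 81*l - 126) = (l^2 - 7*l - 8)/(l^2 - 10*l + 21)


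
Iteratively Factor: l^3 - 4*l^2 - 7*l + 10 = (l - 1)*(l^2 - 3*l - 10) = (l - 5)*(l - 1)*(l + 2)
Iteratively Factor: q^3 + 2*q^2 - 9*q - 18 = (q + 3)*(q^2 - q - 6) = (q - 3)*(q + 3)*(q + 2)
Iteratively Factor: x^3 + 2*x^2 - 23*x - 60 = (x + 3)*(x^2 - x - 20) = (x - 5)*(x + 3)*(x + 4)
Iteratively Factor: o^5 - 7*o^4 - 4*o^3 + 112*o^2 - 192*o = (o - 3)*(o^4 - 4*o^3 - 16*o^2 + 64*o) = (o - 4)*(o - 3)*(o^3 - 16*o) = (o - 4)^2*(o - 3)*(o^2 + 4*o) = (o - 4)^2*(o - 3)*(o + 4)*(o)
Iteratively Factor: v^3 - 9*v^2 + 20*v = (v)*(v^2 - 9*v + 20) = v*(v - 5)*(v - 4)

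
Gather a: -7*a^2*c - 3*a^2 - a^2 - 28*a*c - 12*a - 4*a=a^2*(-7*c - 4) + a*(-28*c - 16)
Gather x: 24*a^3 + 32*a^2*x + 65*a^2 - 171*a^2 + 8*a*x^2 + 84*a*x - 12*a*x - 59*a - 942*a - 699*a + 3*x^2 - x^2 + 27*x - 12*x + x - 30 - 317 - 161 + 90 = 24*a^3 - 106*a^2 - 1700*a + x^2*(8*a + 2) + x*(32*a^2 + 72*a + 16) - 418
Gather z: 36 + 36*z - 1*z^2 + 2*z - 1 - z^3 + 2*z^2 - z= -z^3 + z^2 + 37*z + 35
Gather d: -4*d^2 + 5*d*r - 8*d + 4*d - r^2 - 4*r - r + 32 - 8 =-4*d^2 + d*(5*r - 4) - r^2 - 5*r + 24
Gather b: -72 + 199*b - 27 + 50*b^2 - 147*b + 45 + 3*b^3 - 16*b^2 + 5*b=3*b^3 + 34*b^2 + 57*b - 54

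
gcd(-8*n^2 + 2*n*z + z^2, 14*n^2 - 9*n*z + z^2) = -2*n + z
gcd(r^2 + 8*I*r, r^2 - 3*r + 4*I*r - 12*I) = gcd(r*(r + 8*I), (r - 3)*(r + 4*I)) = 1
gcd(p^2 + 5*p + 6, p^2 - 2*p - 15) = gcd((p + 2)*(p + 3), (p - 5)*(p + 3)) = p + 3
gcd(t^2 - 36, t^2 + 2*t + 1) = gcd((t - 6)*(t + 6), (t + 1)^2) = 1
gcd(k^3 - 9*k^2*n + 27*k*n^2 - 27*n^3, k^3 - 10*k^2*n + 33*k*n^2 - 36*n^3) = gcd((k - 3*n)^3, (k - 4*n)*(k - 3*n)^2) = k^2 - 6*k*n + 9*n^2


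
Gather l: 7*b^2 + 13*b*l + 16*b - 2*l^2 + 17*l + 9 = 7*b^2 + 16*b - 2*l^2 + l*(13*b + 17) + 9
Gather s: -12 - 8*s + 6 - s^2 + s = -s^2 - 7*s - 6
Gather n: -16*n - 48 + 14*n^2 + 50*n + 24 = 14*n^2 + 34*n - 24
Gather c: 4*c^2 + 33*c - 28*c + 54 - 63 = 4*c^2 + 5*c - 9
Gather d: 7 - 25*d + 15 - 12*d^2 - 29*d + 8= -12*d^2 - 54*d + 30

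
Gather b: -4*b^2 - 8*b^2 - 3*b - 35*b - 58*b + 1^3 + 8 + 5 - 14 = -12*b^2 - 96*b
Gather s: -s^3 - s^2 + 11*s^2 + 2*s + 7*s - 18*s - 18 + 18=-s^3 + 10*s^2 - 9*s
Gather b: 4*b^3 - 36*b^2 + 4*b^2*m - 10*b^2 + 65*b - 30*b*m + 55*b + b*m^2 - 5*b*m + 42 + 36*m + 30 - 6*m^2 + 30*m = 4*b^3 + b^2*(4*m - 46) + b*(m^2 - 35*m + 120) - 6*m^2 + 66*m + 72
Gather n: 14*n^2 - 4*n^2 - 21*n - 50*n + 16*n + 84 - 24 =10*n^2 - 55*n + 60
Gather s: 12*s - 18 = 12*s - 18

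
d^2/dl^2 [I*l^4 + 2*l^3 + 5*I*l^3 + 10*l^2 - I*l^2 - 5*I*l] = 12*I*l^2 + l*(12 + 30*I) + 20 - 2*I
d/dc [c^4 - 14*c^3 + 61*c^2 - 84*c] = 4*c^3 - 42*c^2 + 122*c - 84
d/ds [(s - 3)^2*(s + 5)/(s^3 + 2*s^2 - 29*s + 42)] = (3*s^2 + 2*s + 47)/(s^4 + 10*s^3 - 3*s^2 - 140*s + 196)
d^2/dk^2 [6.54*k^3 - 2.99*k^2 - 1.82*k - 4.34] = 39.24*k - 5.98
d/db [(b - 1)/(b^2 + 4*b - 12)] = (b^2 + 4*b - 2*(b - 1)*(b + 2) - 12)/(b^2 + 4*b - 12)^2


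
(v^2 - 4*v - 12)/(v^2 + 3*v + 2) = (v - 6)/(v + 1)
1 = 1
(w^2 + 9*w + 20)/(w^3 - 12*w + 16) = (w + 5)/(w^2 - 4*w + 4)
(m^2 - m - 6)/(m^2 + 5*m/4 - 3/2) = 4*(m - 3)/(4*m - 3)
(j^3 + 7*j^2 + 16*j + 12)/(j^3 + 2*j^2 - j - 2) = (j^2 + 5*j + 6)/(j^2 - 1)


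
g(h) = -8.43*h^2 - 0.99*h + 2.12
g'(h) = -16.86*h - 0.99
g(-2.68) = -55.77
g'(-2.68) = 44.19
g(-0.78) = -2.24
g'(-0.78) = 12.16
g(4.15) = -147.17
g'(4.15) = -70.96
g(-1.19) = -8.64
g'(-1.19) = 19.07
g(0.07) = 2.01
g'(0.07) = -2.17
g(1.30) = -13.41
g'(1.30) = -22.91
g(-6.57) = -355.26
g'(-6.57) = 109.78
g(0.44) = 0.05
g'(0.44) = -8.41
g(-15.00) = -1879.78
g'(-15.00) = 251.91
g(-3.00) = -70.78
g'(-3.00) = 49.59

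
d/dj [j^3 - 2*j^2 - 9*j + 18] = 3*j^2 - 4*j - 9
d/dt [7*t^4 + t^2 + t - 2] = 28*t^3 + 2*t + 1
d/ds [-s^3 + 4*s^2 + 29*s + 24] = -3*s^2 + 8*s + 29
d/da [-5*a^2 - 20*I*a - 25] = -10*a - 20*I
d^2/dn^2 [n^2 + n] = 2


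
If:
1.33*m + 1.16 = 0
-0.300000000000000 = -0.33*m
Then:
No Solution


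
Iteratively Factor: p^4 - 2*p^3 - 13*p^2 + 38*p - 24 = (p + 4)*(p^3 - 6*p^2 + 11*p - 6) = (p - 2)*(p + 4)*(p^2 - 4*p + 3) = (p - 3)*(p - 2)*(p + 4)*(p - 1)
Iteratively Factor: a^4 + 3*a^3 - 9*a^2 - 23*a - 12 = (a + 1)*(a^3 + 2*a^2 - 11*a - 12) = (a + 1)*(a + 4)*(a^2 - 2*a - 3) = (a - 3)*(a + 1)*(a + 4)*(a + 1)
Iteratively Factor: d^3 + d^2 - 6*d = (d + 3)*(d^2 - 2*d) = (d - 2)*(d + 3)*(d)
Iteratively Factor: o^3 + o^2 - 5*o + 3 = (o + 3)*(o^2 - 2*o + 1) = (o - 1)*(o + 3)*(o - 1)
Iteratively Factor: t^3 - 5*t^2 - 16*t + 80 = (t + 4)*(t^2 - 9*t + 20) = (t - 4)*(t + 4)*(t - 5)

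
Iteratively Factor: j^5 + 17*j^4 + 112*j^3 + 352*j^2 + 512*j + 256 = (j + 1)*(j^4 + 16*j^3 + 96*j^2 + 256*j + 256) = (j + 1)*(j + 4)*(j^3 + 12*j^2 + 48*j + 64) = (j + 1)*(j + 4)^2*(j^2 + 8*j + 16) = (j + 1)*(j + 4)^3*(j + 4)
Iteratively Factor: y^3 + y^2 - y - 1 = (y + 1)*(y^2 - 1) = (y - 1)*(y + 1)*(y + 1)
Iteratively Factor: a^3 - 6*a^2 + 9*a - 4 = (a - 1)*(a^2 - 5*a + 4) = (a - 1)^2*(a - 4)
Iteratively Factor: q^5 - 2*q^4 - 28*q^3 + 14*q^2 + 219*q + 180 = (q - 4)*(q^4 + 2*q^3 - 20*q^2 - 66*q - 45) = (q - 4)*(q + 3)*(q^3 - q^2 - 17*q - 15) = (q - 5)*(q - 4)*(q + 3)*(q^2 + 4*q + 3) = (q - 5)*(q - 4)*(q + 1)*(q + 3)*(q + 3)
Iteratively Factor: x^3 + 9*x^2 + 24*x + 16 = (x + 4)*(x^2 + 5*x + 4) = (x + 1)*(x + 4)*(x + 4)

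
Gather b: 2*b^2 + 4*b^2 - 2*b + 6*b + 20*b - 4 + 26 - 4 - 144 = 6*b^2 + 24*b - 126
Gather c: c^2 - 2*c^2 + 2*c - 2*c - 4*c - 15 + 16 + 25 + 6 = -c^2 - 4*c + 32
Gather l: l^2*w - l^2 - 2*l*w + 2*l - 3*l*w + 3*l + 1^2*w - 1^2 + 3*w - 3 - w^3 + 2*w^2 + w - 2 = l^2*(w - 1) + l*(5 - 5*w) - w^3 + 2*w^2 + 5*w - 6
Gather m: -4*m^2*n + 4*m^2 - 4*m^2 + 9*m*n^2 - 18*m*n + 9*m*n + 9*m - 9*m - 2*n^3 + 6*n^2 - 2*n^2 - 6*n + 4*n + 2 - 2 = -4*m^2*n + m*(9*n^2 - 9*n) - 2*n^3 + 4*n^2 - 2*n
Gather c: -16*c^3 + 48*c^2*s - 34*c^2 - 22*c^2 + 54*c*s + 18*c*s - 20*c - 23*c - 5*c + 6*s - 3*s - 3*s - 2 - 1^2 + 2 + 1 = -16*c^3 + c^2*(48*s - 56) + c*(72*s - 48)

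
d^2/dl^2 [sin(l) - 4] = -sin(l)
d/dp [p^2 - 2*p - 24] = 2*p - 2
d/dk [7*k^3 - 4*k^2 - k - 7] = 21*k^2 - 8*k - 1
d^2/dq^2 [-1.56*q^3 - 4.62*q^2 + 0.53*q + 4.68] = -9.36*q - 9.24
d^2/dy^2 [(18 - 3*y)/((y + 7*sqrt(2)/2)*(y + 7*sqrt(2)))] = 12*(-2*y^3 + 36*y^2 + 294*y + 378*sqrt(2)*y + 1029*sqrt(2) + 2058)/(4*y^6 + 126*sqrt(2)*y^5 + 3234*y^4 + 21609*sqrt(2)*y^3 + 158466*y^2 + 302526*sqrt(2)*y + 470596)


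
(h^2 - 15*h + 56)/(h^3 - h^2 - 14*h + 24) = (h^2 - 15*h + 56)/(h^3 - h^2 - 14*h + 24)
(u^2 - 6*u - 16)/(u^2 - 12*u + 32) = (u + 2)/(u - 4)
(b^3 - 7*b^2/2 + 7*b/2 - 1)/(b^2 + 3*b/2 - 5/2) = (2*b^2 - 5*b + 2)/(2*b + 5)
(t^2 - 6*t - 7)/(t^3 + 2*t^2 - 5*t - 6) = (t - 7)/(t^2 + t - 6)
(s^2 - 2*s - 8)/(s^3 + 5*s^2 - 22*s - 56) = 1/(s + 7)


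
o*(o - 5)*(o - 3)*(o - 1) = o^4 - 9*o^3 + 23*o^2 - 15*o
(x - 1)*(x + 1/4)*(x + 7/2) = x^3 + 11*x^2/4 - 23*x/8 - 7/8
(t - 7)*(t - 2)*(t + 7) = t^3 - 2*t^2 - 49*t + 98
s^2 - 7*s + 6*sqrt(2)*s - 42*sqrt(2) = (s - 7)*(s + 6*sqrt(2))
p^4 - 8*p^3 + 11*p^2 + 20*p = p*(p - 5)*(p - 4)*(p + 1)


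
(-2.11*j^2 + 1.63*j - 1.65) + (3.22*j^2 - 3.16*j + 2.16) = 1.11*j^2 - 1.53*j + 0.51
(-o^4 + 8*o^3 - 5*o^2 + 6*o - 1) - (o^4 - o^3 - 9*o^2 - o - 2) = -2*o^4 + 9*o^3 + 4*o^2 + 7*o + 1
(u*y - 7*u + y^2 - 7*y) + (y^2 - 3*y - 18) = u*y - 7*u + 2*y^2 - 10*y - 18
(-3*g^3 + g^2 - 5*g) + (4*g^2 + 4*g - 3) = -3*g^3 + 5*g^2 - g - 3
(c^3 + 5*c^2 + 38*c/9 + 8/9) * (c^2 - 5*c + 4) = c^5 - 151*c^3/9 - 2*c^2/9 + 112*c/9 + 32/9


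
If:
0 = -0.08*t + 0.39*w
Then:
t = 4.875*w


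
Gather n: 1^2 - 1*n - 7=-n - 6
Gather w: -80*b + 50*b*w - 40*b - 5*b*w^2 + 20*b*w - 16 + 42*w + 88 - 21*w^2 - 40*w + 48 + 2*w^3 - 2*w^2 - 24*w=-120*b + 2*w^3 + w^2*(-5*b - 23) + w*(70*b - 22) + 120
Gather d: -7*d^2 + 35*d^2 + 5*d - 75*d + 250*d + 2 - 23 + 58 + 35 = 28*d^2 + 180*d + 72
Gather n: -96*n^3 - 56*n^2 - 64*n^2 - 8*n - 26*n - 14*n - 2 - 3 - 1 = -96*n^3 - 120*n^2 - 48*n - 6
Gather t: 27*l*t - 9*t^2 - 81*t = -9*t^2 + t*(27*l - 81)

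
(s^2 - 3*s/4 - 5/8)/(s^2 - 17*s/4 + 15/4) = (s + 1/2)/(s - 3)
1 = 1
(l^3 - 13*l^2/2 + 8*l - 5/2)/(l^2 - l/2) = l - 6 + 5/l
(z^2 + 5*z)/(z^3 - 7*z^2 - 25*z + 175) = z/(z^2 - 12*z + 35)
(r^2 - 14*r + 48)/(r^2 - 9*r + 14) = (r^2 - 14*r + 48)/(r^2 - 9*r + 14)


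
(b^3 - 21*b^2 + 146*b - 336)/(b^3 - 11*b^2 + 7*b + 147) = (b^2 - 14*b + 48)/(b^2 - 4*b - 21)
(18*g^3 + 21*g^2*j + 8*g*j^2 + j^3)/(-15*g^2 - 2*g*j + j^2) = (-6*g^2 - 5*g*j - j^2)/(5*g - j)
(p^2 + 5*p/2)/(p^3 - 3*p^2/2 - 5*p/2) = (2*p + 5)/(2*p^2 - 3*p - 5)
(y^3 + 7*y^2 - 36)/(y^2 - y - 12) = (y^2 + 4*y - 12)/(y - 4)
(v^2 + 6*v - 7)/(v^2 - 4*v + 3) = (v + 7)/(v - 3)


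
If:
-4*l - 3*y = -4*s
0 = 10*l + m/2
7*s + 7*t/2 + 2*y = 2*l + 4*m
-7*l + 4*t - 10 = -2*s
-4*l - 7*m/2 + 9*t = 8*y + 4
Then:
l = -670/4721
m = 13400/4721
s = 1676/4721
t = 9792/4721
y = 3128/4721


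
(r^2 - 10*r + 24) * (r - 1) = r^3 - 11*r^2 + 34*r - 24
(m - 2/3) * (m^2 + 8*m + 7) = m^3 + 22*m^2/3 + 5*m/3 - 14/3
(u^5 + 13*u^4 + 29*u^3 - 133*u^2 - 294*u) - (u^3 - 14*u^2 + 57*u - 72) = u^5 + 13*u^4 + 28*u^3 - 119*u^2 - 351*u + 72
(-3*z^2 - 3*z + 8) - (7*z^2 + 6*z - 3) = -10*z^2 - 9*z + 11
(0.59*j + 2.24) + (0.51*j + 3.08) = 1.1*j + 5.32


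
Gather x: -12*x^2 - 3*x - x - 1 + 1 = -12*x^2 - 4*x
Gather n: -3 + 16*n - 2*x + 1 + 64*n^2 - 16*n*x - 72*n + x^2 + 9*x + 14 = 64*n^2 + n*(-16*x - 56) + x^2 + 7*x + 12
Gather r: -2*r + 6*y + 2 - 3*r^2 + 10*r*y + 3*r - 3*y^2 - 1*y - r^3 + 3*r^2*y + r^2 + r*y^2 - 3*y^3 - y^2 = -r^3 + r^2*(3*y - 2) + r*(y^2 + 10*y + 1) - 3*y^3 - 4*y^2 + 5*y + 2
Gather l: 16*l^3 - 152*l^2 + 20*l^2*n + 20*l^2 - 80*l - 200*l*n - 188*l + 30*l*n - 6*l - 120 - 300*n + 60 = 16*l^3 + l^2*(20*n - 132) + l*(-170*n - 274) - 300*n - 60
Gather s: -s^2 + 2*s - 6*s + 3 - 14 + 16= -s^2 - 4*s + 5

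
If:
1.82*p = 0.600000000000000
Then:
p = 0.33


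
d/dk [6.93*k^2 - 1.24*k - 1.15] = 13.86*k - 1.24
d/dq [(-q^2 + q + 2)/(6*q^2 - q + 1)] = (-5*q^2 - 26*q + 3)/(36*q^4 - 12*q^3 + 13*q^2 - 2*q + 1)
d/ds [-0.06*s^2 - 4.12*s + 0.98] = -0.12*s - 4.12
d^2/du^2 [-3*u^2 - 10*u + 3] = -6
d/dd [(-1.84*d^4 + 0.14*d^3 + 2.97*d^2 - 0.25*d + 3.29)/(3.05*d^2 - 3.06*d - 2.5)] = (-11.224*d^5 + 17.3182*d^4 + 17.5432*d^3 - 9.3757*d^2 - 34.919*d + 10.6924)/(9.3025*d^4 - 18.666*d^3 - 5.8864*d^2 + 15.3*d + 6.25)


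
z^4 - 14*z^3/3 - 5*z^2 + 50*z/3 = z*(z - 5)*(z - 5/3)*(z + 2)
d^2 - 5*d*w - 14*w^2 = (d - 7*w)*(d + 2*w)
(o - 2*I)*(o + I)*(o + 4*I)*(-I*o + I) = -I*o^4 + 3*o^3 + I*o^3 - 3*o^2 - 6*I*o^2 + 8*o + 6*I*o - 8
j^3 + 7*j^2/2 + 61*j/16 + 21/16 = (j + 3/4)*(j + 1)*(j + 7/4)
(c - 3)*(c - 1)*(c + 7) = c^3 + 3*c^2 - 25*c + 21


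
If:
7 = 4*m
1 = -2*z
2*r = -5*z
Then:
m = 7/4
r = 5/4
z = -1/2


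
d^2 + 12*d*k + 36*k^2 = (d + 6*k)^2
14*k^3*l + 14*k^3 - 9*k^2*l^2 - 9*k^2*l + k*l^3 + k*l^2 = (-7*k + l)*(-2*k + l)*(k*l + k)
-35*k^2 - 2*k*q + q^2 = (-7*k + q)*(5*k + q)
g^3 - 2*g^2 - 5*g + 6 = (g - 3)*(g - 1)*(g + 2)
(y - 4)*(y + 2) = y^2 - 2*y - 8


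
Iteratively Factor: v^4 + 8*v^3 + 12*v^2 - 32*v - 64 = (v - 2)*(v^3 + 10*v^2 + 32*v + 32) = (v - 2)*(v + 4)*(v^2 + 6*v + 8) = (v - 2)*(v + 2)*(v + 4)*(v + 4)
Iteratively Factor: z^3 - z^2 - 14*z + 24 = (z + 4)*(z^2 - 5*z + 6) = (z - 3)*(z + 4)*(z - 2)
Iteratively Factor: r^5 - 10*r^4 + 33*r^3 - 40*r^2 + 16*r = (r - 4)*(r^4 - 6*r^3 + 9*r^2 - 4*r) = (r - 4)*(r - 1)*(r^3 - 5*r^2 + 4*r) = r*(r - 4)*(r - 1)*(r^2 - 5*r + 4) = r*(r - 4)*(r - 1)^2*(r - 4)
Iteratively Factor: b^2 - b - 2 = (b + 1)*(b - 2)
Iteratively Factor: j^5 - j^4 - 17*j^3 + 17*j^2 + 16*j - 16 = (j + 4)*(j^4 - 5*j^3 + 3*j^2 + 5*j - 4) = (j + 1)*(j + 4)*(j^3 - 6*j^2 + 9*j - 4) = (j - 4)*(j + 1)*(j + 4)*(j^2 - 2*j + 1) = (j - 4)*(j - 1)*(j + 1)*(j + 4)*(j - 1)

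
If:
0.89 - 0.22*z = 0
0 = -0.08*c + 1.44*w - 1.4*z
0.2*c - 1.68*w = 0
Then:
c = 61.95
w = 7.37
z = 4.05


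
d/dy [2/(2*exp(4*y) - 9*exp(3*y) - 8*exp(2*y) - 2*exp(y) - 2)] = (-16*exp(3*y) + 54*exp(2*y) + 32*exp(y) + 4)*exp(y)/(-2*exp(4*y) + 9*exp(3*y) + 8*exp(2*y) + 2*exp(y) + 2)^2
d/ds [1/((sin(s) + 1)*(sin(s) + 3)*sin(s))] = (-8*sin(s) + 3*cos(s)^2 - 6)*cos(s)/((sin(s) + 1)^2*(sin(s) + 3)^2*sin(s)^2)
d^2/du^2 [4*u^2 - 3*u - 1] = 8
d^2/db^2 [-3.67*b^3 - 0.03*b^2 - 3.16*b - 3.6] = -22.02*b - 0.06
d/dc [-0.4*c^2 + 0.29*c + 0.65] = 0.29 - 0.8*c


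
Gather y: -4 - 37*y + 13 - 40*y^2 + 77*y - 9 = -40*y^2 + 40*y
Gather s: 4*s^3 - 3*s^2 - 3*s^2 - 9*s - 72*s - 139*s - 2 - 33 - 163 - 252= 4*s^3 - 6*s^2 - 220*s - 450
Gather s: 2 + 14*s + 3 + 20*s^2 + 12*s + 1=20*s^2 + 26*s + 6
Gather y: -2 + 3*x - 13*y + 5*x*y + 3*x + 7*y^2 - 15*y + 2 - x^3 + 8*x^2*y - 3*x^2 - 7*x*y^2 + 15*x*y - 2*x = -x^3 - 3*x^2 + 4*x + y^2*(7 - 7*x) + y*(8*x^2 + 20*x - 28)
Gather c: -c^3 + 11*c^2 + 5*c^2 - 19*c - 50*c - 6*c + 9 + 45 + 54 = -c^3 + 16*c^2 - 75*c + 108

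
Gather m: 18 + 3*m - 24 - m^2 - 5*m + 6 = -m^2 - 2*m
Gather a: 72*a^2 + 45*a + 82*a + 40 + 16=72*a^2 + 127*a + 56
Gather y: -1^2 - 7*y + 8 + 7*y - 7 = 0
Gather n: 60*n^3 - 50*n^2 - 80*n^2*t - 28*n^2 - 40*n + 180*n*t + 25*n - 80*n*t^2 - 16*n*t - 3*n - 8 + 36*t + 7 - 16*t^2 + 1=60*n^3 + n^2*(-80*t - 78) + n*(-80*t^2 + 164*t - 18) - 16*t^2 + 36*t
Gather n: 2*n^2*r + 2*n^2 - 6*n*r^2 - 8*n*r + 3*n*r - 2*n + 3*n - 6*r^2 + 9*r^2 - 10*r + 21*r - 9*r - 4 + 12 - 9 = n^2*(2*r + 2) + n*(-6*r^2 - 5*r + 1) + 3*r^2 + 2*r - 1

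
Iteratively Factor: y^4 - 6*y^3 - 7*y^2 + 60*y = (y - 5)*(y^3 - y^2 - 12*y) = (y - 5)*(y + 3)*(y^2 - 4*y) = y*(y - 5)*(y + 3)*(y - 4)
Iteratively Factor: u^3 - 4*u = (u + 2)*(u^2 - 2*u) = u*(u + 2)*(u - 2)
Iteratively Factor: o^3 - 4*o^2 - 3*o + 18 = (o - 3)*(o^2 - o - 6) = (o - 3)*(o + 2)*(o - 3)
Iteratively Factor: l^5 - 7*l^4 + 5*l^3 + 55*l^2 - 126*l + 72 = (l - 2)*(l^4 - 5*l^3 - 5*l^2 + 45*l - 36) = (l - 3)*(l - 2)*(l^3 - 2*l^2 - 11*l + 12) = (l - 4)*(l - 3)*(l - 2)*(l^2 + 2*l - 3) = (l - 4)*(l - 3)*(l - 2)*(l + 3)*(l - 1)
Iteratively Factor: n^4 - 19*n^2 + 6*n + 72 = (n + 2)*(n^3 - 2*n^2 - 15*n + 36) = (n - 3)*(n + 2)*(n^2 + n - 12) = (n - 3)*(n + 2)*(n + 4)*(n - 3)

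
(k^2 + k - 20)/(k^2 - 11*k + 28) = (k + 5)/(k - 7)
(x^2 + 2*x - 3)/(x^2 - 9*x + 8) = (x + 3)/(x - 8)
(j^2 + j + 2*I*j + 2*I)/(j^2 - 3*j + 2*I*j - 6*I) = (j + 1)/(j - 3)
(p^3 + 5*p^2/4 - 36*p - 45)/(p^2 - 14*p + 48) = (4*p^2 + 29*p + 30)/(4*(p - 8))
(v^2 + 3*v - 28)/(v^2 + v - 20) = (v + 7)/(v + 5)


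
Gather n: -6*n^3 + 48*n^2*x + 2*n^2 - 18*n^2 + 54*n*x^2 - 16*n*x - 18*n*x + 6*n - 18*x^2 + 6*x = -6*n^3 + n^2*(48*x - 16) + n*(54*x^2 - 34*x + 6) - 18*x^2 + 6*x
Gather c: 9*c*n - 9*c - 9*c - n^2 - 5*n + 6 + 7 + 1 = c*(9*n - 18) - n^2 - 5*n + 14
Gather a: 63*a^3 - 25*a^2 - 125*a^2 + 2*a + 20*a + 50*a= 63*a^3 - 150*a^2 + 72*a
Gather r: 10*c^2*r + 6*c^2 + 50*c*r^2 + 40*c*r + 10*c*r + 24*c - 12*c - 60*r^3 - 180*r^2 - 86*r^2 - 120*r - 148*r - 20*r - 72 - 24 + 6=6*c^2 + 12*c - 60*r^3 + r^2*(50*c - 266) + r*(10*c^2 + 50*c - 288) - 90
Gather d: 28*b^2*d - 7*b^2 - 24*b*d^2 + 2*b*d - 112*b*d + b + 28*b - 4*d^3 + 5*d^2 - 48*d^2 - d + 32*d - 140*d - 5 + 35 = -7*b^2 + 29*b - 4*d^3 + d^2*(-24*b - 43) + d*(28*b^2 - 110*b - 109) + 30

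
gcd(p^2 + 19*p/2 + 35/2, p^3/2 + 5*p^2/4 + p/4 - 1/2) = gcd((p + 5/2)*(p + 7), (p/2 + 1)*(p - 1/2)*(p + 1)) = 1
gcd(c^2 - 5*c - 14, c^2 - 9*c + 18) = 1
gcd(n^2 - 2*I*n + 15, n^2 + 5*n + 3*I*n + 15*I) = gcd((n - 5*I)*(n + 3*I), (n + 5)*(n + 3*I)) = n + 3*I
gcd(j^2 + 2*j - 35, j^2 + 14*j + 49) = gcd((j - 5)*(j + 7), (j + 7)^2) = j + 7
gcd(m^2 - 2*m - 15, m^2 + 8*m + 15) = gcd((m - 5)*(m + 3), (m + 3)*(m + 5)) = m + 3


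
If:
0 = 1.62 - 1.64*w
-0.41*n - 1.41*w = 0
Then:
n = -3.40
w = 0.99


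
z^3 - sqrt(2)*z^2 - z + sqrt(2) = (z - 1)*(z + 1)*(z - sqrt(2))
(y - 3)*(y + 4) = y^2 + y - 12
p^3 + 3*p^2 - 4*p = p*(p - 1)*(p + 4)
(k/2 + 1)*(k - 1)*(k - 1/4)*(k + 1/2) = k^4/2 + 5*k^3/8 - 15*k^2/16 - 5*k/16 + 1/8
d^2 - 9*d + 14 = (d - 7)*(d - 2)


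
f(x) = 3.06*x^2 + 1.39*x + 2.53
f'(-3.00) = -16.97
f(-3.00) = 25.90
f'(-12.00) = -72.05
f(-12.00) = 426.49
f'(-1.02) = -4.85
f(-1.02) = 4.30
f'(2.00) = 13.63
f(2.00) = 17.55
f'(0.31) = 3.29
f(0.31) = 3.25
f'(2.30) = 15.47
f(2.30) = 21.91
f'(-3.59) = -20.58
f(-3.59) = 36.98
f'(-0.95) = -4.42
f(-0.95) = 3.97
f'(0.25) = 2.92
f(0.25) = 3.07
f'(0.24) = 2.86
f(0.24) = 3.04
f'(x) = 6.12*x + 1.39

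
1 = 1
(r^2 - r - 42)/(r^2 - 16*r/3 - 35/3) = 3*(r + 6)/(3*r + 5)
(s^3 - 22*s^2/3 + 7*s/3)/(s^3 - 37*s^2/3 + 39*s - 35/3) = s/(s - 5)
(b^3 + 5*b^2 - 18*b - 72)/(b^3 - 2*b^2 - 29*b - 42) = (b^2 + 2*b - 24)/(b^2 - 5*b - 14)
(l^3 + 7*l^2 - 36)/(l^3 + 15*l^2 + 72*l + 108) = (l - 2)/(l + 6)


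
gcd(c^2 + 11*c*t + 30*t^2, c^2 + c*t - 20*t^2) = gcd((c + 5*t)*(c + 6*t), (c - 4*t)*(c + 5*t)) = c + 5*t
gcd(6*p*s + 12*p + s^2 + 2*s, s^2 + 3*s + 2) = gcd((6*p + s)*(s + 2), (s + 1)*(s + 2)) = s + 2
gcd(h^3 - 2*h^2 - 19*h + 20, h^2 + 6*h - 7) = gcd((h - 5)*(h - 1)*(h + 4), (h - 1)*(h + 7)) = h - 1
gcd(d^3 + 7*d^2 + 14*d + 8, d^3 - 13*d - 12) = d + 1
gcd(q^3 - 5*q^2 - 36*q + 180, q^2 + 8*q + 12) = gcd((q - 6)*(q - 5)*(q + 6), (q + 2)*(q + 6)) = q + 6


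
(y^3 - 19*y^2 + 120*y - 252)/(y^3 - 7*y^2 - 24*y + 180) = (y - 7)/(y + 5)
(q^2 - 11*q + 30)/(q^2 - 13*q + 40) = (q - 6)/(q - 8)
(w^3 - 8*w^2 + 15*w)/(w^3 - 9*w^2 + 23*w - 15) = w/(w - 1)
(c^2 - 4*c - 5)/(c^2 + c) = (c - 5)/c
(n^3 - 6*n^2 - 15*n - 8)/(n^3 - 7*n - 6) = (n^2 - 7*n - 8)/(n^2 - n - 6)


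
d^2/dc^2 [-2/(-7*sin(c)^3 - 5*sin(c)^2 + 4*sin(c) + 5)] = 2*(-441*sin(c)^6 - 385*sin(c)^5 + 544*sin(c)^4 + 305*sin(c)^3 - 134*sin(c)^2 + 110*sin(c) + 82)/(7*sin(c)^3 + 5*sin(c)^2 - 4*sin(c) - 5)^3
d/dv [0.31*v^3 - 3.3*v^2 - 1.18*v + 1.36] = 0.93*v^2 - 6.6*v - 1.18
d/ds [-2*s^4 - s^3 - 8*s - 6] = -8*s^3 - 3*s^2 - 8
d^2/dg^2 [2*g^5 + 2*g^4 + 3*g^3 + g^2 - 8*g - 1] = 40*g^3 + 24*g^2 + 18*g + 2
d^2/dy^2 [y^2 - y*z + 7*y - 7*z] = 2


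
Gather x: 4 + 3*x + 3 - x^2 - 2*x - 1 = -x^2 + x + 6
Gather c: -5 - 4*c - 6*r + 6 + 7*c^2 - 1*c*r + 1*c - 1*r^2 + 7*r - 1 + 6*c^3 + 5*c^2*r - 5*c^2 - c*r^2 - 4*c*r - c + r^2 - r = 6*c^3 + c^2*(5*r + 2) + c*(-r^2 - 5*r - 4)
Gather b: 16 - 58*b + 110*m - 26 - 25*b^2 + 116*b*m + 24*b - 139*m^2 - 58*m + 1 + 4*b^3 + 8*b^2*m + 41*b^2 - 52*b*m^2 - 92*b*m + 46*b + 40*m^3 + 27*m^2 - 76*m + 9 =4*b^3 + b^2*(8*m + 16) + b*(-52*m^2 + 24*m + 12) + 40*m^3 - 112*m^2 - 24*m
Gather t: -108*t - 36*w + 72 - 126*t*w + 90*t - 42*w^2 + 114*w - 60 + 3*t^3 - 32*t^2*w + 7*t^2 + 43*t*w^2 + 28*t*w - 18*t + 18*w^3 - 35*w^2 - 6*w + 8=3*t^3 + t^2*(7 - 32*w) + t*(43*w^2 - 98*w - 36) + 18*w^3 - 77*w^2 + 72*w + 20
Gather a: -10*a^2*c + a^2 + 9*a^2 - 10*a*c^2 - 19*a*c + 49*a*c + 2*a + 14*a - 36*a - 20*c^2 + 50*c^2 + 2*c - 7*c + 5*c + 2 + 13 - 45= a^2*(10 - 10*c) + a*(-10*c^2 + 30*c - 20) + 30*c^2 - 30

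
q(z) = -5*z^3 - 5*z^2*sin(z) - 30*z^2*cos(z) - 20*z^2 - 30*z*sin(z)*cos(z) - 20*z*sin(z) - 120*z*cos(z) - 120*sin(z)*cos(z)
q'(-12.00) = 108.47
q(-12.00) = 3180.82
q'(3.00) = 30.35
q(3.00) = 323.22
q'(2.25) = 387.78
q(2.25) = 143.74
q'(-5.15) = 31.55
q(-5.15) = 63.63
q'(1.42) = 221.61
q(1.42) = -151.53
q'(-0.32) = -142.03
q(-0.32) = 62.76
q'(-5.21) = 40.18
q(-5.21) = 61.48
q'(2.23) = 391.42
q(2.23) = 135.95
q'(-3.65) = -149.29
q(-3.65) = -49.22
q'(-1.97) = 156.09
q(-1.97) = -126.26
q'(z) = 30*z^2*sin(z) - 5*z^2*cos(z) - 15*z^2 + 30*z*sin(z)^2 + 110*z*sin(z) - 30*z*cos(z)^2 - 80*z*cos(z) - 40*z + 120*sin(z)^2 - 30*sin(z)*cos(z) - 20*sin(z) - 120*cos(z)^2 - 120*cos(z)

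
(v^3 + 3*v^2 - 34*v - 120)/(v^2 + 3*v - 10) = (v^2 - 2*v - 24)/(v - 2)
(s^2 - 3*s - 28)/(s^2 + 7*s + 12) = (s - 7)/(s + 3)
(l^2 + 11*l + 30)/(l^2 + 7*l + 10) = (l + 6)/(l + 2)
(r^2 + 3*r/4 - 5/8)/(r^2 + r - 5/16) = 2*(2*r - 1)/(4*r - 1)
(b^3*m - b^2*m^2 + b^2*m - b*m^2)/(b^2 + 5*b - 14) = b*m*(b^2 - b*m + b - m)/(b^2 + 5*b - 14)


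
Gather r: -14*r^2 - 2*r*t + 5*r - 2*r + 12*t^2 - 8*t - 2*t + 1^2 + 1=-14*r^2 + r*(3 - 2*t) + 12*t^2 - 10*t + 2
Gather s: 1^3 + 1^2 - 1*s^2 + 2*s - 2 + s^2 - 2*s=0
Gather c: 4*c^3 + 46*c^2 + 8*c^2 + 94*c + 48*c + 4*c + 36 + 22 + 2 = 4*c^3 + 54*c^2 + 146*c + 60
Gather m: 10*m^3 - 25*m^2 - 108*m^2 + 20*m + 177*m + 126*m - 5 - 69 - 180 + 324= 10*m^3 - 133*m^2 + 323*m + 70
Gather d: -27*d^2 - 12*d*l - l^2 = -27*d^2 - 12*d*l - l^2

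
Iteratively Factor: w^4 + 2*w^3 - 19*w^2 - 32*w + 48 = (w - 1)*(w^3 + 3*w^2 - 16*w - 48) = (w - 4)*(w - 1)*(w^2 + 7*w + 12) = (w - 4)*(w - 1)*(w + 3)*(w + 4)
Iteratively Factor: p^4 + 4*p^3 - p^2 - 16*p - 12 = (p + 1)*(p^3 + 3*p^2 - 4*p - 12) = (p + 1)*(p + 3)*(p^2 - 4) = (p - 2)*(p + 1)*(p + 3)*(p + 2)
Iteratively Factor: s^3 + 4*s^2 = (s + 4)*(s^2) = s*(s + 4)*(s)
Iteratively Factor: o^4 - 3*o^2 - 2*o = (o)*(o^3 - 3*o - 2) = o*(o + 1)*(o^2 - o - 2) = o*(o - 2)*(o + 1)*(o + 1)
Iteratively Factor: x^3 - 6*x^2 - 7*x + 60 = (x - 4)*(x^2 - 2*x - 15) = (x - 5)*(x - 4)*(x + 3)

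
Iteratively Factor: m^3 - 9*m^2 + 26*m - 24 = (m - 3)*(m^2 - 6*m + 8) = (m - 4)*(m - 3)*(m - 2)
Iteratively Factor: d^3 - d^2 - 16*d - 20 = (d + 2)*(d^2 - 3*d - 10) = (d - 5)*(d + 2)*(d + 2)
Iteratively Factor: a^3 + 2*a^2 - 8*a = (a - 2)*(a^2 + 4*a) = (a - 2)*(a + 4)*(a)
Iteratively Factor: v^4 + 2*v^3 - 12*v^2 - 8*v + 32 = (v + 4)*(v^3 - 2*v^2 - 4*v + 8) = (v + 2)*(v + 4)*(v^2 - 4*v + 4) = (v - 2)*(v + 2)*(v + 4)*(v - 2)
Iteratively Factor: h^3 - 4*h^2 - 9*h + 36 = (h - 4)*(h^2 - 9) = (h - 4)*(h + 3)*(h - 3)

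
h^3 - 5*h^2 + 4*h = h*(h - 4)*(h - 1)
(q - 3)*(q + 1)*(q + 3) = q^3 + q^2 - 9*q - 9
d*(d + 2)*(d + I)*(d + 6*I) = d^4 + 2*d^3 + 7*I*d^3 - 6*d^2 + 14*I*d^2 - 12*d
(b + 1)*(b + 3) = b^2 + 4*b + 3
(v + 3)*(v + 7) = v^2 + 10*v + 21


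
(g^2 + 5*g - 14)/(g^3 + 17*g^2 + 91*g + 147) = (g - 2)/(g^2 + 10*g + 21)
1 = 1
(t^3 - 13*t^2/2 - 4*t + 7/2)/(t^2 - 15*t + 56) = (2*t^2 + t - 1)/(2*(t - 8))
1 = 1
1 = 1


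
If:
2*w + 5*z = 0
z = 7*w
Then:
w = 0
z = 0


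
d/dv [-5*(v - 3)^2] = 30 - 10*v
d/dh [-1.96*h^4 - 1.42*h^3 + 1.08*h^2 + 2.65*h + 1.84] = -7.84*h^3 - 4.26*h^2 + 2.16*h + 2.65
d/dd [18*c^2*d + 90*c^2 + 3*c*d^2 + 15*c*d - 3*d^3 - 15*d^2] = 18*c^2 + 6*c*d + 15*c - 9*d^2 - 30*d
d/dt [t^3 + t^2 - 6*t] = 3*t^2 + 2*t - 6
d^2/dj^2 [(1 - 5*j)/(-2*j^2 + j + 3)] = 2*((7 - 30*j)*(-2*j^2 + j + 3) - (4*j - 1)^2*(5*j - 1))/(-2*j^2 + j + 3)^3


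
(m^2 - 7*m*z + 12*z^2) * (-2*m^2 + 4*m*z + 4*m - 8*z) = -2*m^4 + 18*m^3*z + 4*m^3 - 52*m^2*z^2 - 36*m^2*z + 48*m*z^3 + 104*m*z^2 - 96*z^3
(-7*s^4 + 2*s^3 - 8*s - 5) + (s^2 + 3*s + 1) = -7*s^4 + 2*s^3 + s^2 - 5*s - 4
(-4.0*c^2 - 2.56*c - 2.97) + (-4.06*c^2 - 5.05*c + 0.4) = -8.06*c^2 - 7.61*c - 2.57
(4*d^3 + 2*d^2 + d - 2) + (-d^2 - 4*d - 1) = 4*d^3 + d^2 - 3*d - 3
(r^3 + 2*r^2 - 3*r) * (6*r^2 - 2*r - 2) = 6*r^5 + 10*r^4 - 24*r^3 + 2*r^2 + 6*r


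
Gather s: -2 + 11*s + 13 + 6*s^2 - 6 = 6*s^2 + 11*s + 5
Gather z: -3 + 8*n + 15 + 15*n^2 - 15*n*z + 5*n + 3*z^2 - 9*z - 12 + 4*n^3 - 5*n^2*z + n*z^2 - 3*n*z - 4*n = 4*n^3 + 15*n^2 + 9*n + z^2*(n + 3) + z*(-5*n^2 - 18*n - 9)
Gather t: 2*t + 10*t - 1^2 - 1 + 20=12*t + 18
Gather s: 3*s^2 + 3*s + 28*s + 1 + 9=3*s^2 + 31*s + 10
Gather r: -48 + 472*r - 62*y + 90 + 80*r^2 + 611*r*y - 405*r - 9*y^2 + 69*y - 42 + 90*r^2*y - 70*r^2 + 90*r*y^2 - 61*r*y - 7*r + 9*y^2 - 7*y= r^2*(90*y + 10) + r*(90*y^2 + 550*y + 60)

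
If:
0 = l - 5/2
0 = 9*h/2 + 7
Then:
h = -14/9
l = 5/2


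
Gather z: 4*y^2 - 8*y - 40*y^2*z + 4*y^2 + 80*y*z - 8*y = 8*y^2 - 16*y + z*(-40*y^2 + 80*y)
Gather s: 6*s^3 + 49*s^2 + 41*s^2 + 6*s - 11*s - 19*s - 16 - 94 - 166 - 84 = 6*s^3 + 90*s^2 - 24*s - 360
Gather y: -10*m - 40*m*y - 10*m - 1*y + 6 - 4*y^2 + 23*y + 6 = -20*m - 4*y^2 + y*(22 - 40*m) + 12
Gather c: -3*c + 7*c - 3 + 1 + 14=4*c + 12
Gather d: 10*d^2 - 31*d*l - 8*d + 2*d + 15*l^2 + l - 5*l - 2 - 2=10*d^2 + d*(-31*l - 6) + 15*l^2 - 4*l - 4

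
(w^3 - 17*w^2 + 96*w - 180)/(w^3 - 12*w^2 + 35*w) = (w^2 - 12*w + 36)/(w*(w - 7))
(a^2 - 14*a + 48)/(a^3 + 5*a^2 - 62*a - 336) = (a - 6)/(a^2 + 13*a + 42)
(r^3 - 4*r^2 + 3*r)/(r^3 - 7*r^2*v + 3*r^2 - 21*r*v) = (r^2 - 4*r + 3)/(r^2 - 7*r*v + 3*r - 21*v)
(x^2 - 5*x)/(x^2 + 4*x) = (x - 5)/(x + 4)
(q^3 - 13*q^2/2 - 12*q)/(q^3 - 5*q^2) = (q^2 - 13*q/2 - 12)/(q*(q - 5))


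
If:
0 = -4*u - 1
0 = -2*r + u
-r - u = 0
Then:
No Solution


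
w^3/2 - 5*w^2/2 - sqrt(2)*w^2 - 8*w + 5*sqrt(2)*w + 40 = (w/2 + sqrt(2))*(w - 5)*(w - 4*sqrt(2))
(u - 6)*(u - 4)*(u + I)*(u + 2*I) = u^4 - 10*u^3 + 3*I*u^3 + 22*u^2 - 30*I*u^2 + 20*u + 72*I*u - 48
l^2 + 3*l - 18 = (l - 3)*(l + 6)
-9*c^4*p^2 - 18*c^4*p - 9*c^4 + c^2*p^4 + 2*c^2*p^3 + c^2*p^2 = (-3*c + p)*(3*c + p)*(c*p + c)^2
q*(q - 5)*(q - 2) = q^3 - 7*q^2 + 10*q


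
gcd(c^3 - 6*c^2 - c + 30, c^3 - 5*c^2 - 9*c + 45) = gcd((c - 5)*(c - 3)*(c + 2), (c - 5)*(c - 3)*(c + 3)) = c^2 - 8*c + 15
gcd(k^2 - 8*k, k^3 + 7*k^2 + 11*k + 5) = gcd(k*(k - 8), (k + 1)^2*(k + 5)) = 1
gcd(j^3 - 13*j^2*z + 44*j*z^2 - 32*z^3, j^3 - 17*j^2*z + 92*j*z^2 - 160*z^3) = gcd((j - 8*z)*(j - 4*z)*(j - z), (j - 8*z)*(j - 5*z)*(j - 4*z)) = j^2 - 12*j*z + 32*z^2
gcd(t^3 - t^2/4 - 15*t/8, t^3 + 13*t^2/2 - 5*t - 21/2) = t - 3/2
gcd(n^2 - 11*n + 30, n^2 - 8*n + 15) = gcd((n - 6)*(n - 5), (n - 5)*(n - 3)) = n - 5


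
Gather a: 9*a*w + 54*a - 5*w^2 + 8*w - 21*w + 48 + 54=a*(9*w + 54) - 5*w^2 - 13*w + 102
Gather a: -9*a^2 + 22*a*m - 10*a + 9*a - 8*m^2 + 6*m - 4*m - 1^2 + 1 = -9*a^2 + a*(22*m - 1) - 8*m^2 + 2*m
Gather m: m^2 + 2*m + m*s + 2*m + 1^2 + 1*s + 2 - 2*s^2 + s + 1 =m^2 + m*(s + 4) - 2*s^2 + 2*s + 4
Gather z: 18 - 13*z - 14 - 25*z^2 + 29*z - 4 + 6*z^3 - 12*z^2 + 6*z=6*z^3 - 37*z^2 + 22*z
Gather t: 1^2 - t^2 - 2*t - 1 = -t^2 - 2*t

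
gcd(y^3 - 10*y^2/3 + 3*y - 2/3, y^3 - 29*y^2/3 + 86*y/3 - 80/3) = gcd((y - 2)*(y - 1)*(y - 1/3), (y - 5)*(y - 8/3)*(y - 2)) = y - 2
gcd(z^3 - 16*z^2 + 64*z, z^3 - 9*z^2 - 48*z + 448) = z^2 - 16*z + 64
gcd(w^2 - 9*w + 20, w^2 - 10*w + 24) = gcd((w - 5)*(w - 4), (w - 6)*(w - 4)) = w - 4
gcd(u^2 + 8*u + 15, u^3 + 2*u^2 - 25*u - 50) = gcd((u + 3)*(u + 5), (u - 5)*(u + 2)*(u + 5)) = u + 5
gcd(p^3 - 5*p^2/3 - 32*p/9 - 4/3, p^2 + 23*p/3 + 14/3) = p + 2/3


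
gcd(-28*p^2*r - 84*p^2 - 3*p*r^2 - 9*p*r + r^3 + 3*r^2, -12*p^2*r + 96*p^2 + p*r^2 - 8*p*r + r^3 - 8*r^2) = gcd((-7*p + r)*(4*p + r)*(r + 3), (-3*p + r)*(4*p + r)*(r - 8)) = 4*p + r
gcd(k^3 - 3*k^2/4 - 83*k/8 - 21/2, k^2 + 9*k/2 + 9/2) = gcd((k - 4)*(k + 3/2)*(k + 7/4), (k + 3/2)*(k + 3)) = k + 3/2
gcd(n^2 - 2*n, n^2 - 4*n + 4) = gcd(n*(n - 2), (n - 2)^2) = n - 2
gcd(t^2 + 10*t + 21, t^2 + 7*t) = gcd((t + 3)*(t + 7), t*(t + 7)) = t + 7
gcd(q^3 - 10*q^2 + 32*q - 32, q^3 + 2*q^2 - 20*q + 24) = q - 2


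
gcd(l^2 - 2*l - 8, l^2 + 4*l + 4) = l + 2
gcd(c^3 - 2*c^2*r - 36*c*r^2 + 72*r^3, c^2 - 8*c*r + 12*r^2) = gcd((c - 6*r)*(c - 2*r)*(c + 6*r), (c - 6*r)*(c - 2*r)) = c^2 - 8*c*r + 12*r^2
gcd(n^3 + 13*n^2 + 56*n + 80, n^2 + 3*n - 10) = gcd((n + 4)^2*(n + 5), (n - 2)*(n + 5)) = n + 5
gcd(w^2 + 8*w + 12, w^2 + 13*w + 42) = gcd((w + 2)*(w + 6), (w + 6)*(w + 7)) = w + 6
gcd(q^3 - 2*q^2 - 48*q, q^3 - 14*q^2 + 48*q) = q^2 - 8*q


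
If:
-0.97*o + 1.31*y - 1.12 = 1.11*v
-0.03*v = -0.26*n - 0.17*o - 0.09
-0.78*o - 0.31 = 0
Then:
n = 0.136174636174636*y - 0.162641931872701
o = -0.40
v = 1.18018018018018*y - 0.661700161700162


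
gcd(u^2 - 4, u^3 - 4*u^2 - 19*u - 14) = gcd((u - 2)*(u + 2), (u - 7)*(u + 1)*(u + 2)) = u + 2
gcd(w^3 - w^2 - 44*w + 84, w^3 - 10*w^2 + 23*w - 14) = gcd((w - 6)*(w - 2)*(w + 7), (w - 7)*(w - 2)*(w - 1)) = w - 2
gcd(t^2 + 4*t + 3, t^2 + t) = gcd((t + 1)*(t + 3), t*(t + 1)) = t + 1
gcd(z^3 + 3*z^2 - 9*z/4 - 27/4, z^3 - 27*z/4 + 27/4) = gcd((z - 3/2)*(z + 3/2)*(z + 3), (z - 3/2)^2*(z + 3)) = z^2 + 3*z/2 - 9/2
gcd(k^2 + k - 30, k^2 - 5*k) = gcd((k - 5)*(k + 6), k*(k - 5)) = k - 5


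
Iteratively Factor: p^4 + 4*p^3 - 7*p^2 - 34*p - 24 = (p + 2)*(p^3 + 2*p^2 - 11*p - 12) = (p + 2)*(p + 4)*(p^2 - 2*p - 3) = (p - 3)*(p + 2)*(p + 4)*(p + 1)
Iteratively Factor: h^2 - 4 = (h - 2)*(h + 2)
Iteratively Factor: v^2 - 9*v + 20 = (v - 5)*(v - 4)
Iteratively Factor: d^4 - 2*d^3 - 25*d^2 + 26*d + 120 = (d + 2)*(d^3 - 4*d^2 - 17*d + 60) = (d - 5)*(d + 2)*(d^2 + d - 12) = (d - 5)*(d + 2)*(d + 4)*(d - 3)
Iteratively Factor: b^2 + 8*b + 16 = (b + 4)*(b + 4)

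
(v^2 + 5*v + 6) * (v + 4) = v^3 + 9*v^2 + 26*v + 24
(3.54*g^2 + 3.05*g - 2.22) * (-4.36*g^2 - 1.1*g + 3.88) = -15.4344*g^4 - 17.192*g^3 + 20.0594*g^2 + 14.276*g - 8.6136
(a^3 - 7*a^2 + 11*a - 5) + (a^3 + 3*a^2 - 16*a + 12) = 2*a^3 - 4*a^2 - 5*a + 7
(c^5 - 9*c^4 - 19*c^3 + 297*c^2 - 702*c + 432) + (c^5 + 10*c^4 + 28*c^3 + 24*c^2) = 2*c^5 + c^4 + 9*c^3 + 321*c^2 - 702*c + 432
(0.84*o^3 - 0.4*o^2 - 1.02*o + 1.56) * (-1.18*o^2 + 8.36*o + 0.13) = -0.9912*o^5 + 7.4944*o^4 - 2.0312*o^3 - 10.42*o^2 + 12.909*o + 0.2028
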